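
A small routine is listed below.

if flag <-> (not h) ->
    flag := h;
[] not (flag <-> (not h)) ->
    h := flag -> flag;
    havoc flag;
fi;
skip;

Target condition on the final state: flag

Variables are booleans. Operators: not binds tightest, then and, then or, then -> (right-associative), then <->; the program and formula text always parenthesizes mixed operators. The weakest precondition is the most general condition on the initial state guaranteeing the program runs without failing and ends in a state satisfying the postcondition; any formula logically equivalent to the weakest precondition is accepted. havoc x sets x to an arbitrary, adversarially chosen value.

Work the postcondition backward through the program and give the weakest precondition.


Working backward. After the program, flag must hold.
Before skip: flag
Then branch requires h; else branch requires false.
Before the if: ((flag <-> (not h)) -> h) and (flag <-> (not h))
Answer: WP = ((flag <-> (not h)) -> h) and (flag <-> (not h))


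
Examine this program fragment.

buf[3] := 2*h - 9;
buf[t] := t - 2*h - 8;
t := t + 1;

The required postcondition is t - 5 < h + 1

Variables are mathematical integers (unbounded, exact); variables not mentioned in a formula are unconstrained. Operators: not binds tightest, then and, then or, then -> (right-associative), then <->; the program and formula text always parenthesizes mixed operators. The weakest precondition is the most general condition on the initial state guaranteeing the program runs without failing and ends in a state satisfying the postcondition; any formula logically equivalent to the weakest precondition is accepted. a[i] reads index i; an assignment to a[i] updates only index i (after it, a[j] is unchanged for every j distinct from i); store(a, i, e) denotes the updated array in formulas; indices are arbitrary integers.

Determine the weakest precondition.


Working backward. After the program, the postcondition t - 5 < h + 1 must hold; in canonical form it is t < h + 6.
Before t := t + 1: t < h + 5
Before buf[t] := t - 2*h - 8: t < h + 5
Before buf[3] := 2*h - 9: t < h + 5
Answer: WP = t < h + 5


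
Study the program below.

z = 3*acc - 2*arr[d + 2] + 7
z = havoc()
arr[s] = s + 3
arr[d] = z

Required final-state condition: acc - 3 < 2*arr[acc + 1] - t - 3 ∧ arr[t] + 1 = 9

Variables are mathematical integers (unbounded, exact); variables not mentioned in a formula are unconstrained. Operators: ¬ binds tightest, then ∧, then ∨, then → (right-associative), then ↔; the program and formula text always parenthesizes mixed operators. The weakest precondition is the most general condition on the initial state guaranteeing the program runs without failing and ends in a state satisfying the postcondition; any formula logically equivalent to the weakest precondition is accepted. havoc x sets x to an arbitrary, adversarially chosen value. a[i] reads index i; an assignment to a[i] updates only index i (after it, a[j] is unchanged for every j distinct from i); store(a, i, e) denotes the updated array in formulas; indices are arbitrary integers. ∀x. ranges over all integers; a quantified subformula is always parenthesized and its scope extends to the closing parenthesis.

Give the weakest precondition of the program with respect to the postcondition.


Working backward. After the program, the postcondition acc - 3 < 2*arr[acc + 1] - t - 3 ∧ arr[t] + 1 = 9 must hold; in canonical form it is acc + t < 2*arr[acc + 1] ∧ arr[t] = 8.
Before arr[d] := z: acc + t < 2*store(arr, d, z)[acc + 1] ∧ store(arr, d, z)[t] = 8
Before arr[s] := s + 3: acc + t < 2*store(store(arr, s, s + 3), d, z)[acc + 1] ∧ store(store(arr, s, s + 3), d, z)[t] = 8
Before havoc z: ∀z_1. (acc + t < 2*store(store(arr, s, s + 3), d, z_1)[acc + 1] ∧ store(store(arr, s, s + 3), d, z_1)[t] = 8)
Before z := 3*acc - 2*arr[d + 2] + 7: ∀z_1. (acc + t < 2*store(store(arr, s, s + 3), d, z_1)[acc + 1] ∧ store(store(arr, s, s + 3), d, z_1)[t] = 8)
Answer: WP = ∀z_1. (acc + t < 2*store(store(arr, s, s + 3), d, z_1)[acc + 1] ∧ store(store(arr, s, s + 3), d, z_1)[t] = 8)


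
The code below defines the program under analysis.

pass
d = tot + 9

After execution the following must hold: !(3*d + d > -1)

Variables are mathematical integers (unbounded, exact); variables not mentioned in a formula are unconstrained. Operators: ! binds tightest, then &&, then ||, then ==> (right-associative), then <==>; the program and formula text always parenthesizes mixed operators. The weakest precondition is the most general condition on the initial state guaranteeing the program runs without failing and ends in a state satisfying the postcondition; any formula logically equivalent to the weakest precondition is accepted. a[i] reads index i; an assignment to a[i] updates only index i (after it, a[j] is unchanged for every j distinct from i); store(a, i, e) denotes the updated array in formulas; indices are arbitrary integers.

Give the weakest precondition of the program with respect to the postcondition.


Working backward. After the program, the postcondition !(3*d + d > -1) must hold; in canonical form it is !(4*d > -1).
Before d := tot + 9: !(4*tot > -37)
Before skip: !(4*tot > -37)
Answer: WP = !(4*tot > -37)


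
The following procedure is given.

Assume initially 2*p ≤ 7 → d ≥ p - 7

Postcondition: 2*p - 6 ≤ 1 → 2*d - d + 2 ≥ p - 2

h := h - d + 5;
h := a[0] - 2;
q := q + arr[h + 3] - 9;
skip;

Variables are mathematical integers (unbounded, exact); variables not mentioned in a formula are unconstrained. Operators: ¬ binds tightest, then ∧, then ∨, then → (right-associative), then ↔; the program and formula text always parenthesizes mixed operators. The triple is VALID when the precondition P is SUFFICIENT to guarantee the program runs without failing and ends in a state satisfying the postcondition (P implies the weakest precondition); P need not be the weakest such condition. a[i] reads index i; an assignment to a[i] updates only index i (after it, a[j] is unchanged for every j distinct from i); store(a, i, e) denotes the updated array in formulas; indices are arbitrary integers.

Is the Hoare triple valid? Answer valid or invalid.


Working backward. After the program, the postcondition 2*p - 6 ≤ 1 → 2*d - d + 2 ≥ p - 2 must hold; in canonical form it is 2*p ≤ 7 → d ≥ p - 4.
Before skip: 2*p ≤ 7 → d ≥ p - 4
Before q := q + arr[h + 3] - 9: 2*p ≤ 7 → d ≥ p - 4
Before h := a[0] - 2: 2*p ≤ 7 → d ≥ p - 4
Before h := h - d + 5: 2*p ≤ 7 → d ≥ p - 4
The weakest precondition is 2*p ≤ 7 → d ≥ p - 4.
Check whether 2*p ≤ 7 → d ≥ p - 7 implies it.
Countermodel: at the initial state d = -5, p = 0, the precondition holds but the weakest precondition fails.
Answer: invalid


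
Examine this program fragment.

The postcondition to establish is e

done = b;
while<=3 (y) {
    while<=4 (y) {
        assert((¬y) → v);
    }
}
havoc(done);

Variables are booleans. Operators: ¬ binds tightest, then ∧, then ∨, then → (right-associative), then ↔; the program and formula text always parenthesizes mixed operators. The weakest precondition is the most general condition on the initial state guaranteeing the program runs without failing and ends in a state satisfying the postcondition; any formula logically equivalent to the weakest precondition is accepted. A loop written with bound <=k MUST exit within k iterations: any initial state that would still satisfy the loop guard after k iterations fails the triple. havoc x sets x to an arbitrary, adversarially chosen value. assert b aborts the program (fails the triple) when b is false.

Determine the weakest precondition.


Working backward. After the program, e must hold.
Before havoc done: e
Before the loop (bound <=3), unroll the exhaustion recursion (WP_0 = exit-now case; WP_j = one more guarded iteration, up to j = 3):
  WP_0: (¬y) ∧ e
  WP_1: (y → ((y → (((¬y) → v) ∧ (y → (((¬y) → v) ∧ (y → (((¬y) → v) ∧ (y → (((¬y) → v) ∧ (¬y) ∧ e)) ∧ ((¬y) → ((¬y) ∧ e)))) ∧ ((¬y) → ((¬y) ∧ e)))) ∧ ((¬y) → ((¬y) ∧ e)))) ∧ ((¬y) → ((¬y) ∧ e)))) ∧ ((¬y) → e)
  WP_2: (y → ((y → (((¬y) → v) ∧ (y → (((¬y) → v) ∧ (y → (((¬y) → v) ∧ (y → (((¬y) → v) ∧ (¬y) ∧ (y → ((y → (((¬y) → v) ∧ (y → (((¬y) → v) ∧ (y → (((¬y) → v) ∧ (y → (((¬y) → v) ∧ (¬y) ∧ e)) ∧ ((¬y) → ((¬y) ∧ e)))) ∧ ((¬y) → ((¬y) ∧ e)))) ∧ ((¬y) → ((¬y) ∧ e)))) ∧ ((¬y) → ((¬y) ∧ e)))) ∧ ((¬y) → e))) ∧ ((¬y) → ((y → ((y → (((¬y) → v) ∧ (y → (((¬y) → v) ∧ (y → (((¬y) → v) ∧ (y → (((¬y) → v) ∧ (¬y) ∧ e)) ∧ ((¬y) → ((¬y) ∧ e)))) ∧ ((¬y) → ((¬y) ∧ e)))) ∧ ((¬y) → ((¬y) ∧ e)))) ∧ ((¬y) → ((¬y) ∧ e)))) ∧ ((¬y) → e))))) ∧ ((¬y) → ((y → ((y → (((¬y) → v) ∧ (y → (((¬y) → v) ∧ (y → (((¬y) → v) ∧ (y → (((¬y) → v) ∧ (¬y) ∧ e)) ∧ ((¬y) → ((¬y) ∧ e)))) ∧ ((¬y) → ((¬y) ∧ e)))) ∧ ((¬y) → ((¬y) ∧ e)))) ∧ ((¬y) → ((¬y) ∧ e)))) ∧ ((¬y) → e))))) ∧ ((¬y) → ((y → ((y → (((¬y) → v) ∧ (y → (((¬y) → v) ∧ (y → (((¬y) → v) ∧ (y → (((¬y) → v) ∧ (¬y) ∧ e)) ∧ ((¬y) → ((¬y) ∧ e)))) ∧ ((¬y) → ((¬y) ∧ e)))) ∧ ((¬y) → ((¬y) ∧ e)))) ∧ ((¬y) → ((¬y) ∧ e)))) ∧ ((¬y) → e))))) ∧ ((¬y) → ((y → ((y → (((¬y) → v) ∧ (y → (((¬y) → v) ∧ (y → (((¬y) → v) ∧ (y → (((¬y) → v) ∧ (¬y) ∧ e)) ∧ ((¬y) → ((¬y) ∧ e)))) ∧ ((¬y) → ((¬y) ∧ e)))) ∧ ((¬y) → ((¬y) ∧ e)))) ∧ ((¬y) → ((¬y) ∧ e)))) ∧ ((¬y) → e))))) ∧ ((¬y) → e)
  WP_3: (y → ((y → (((¬y) → v) ∧ (y → (((¬y) → v) ∧ (y → (((¬y) → v) ∧ (y → (((¬y) → v) ∧ (¬y) ∧ (y → ((y → (((¬y) → v) ∧ (y → (((¬y) → v) ∧ (y → (((¬y) → v) ∧ (y → (((¬y) → v) ∧ (¬y) ∧ (y → ((y → (((¬y) → v) ∧ (y → (((¬y) → v) ∧ (y → (((¬y) → v) ∧ (y → (((¬y) → v) ∧ (¬y) ∧ e)) ∧ ((¬y) → ((¬y) ∧ e)))) ∧ ((¬y) → ((¬y) ∧ e)))) ∧ ((¬y) → ((¬y) ∧ e)))) ∧ ((¬y) → ((¬y) ∧ e)))) ∧ ((¬y) → e))) ∧ ((¬y) → ((y → ((y → (((¬y) → v) ∧ (y → (((¬y) → v) ∧ (y → (((¬y) → v) ∧ (y → (((¬y) → v) ∧ (¬y) ∧ e)) ∧ ((¬y) → ((¬y) ∧ e)))) ∧ ((¬y) → ((¬y) ∧ e)))) ∧ ((¬y) → ((¬y) ∧ e)))) ∧ ((¬y) → ((¬y) ∧ e)))) ∧ ((¬y) → e))))) ∧ ((¬y) → ((y → ((y → (((¬y) → v) ∧ (y → (((¬y) → v) ∧ (y → (((¬y) → v) ∧ (y → (((¬y) → v) ∧ (¬y) ∧ e)) ∧ ((¬y) → ((¬y) ∧ e)))) ∧ ((¬y) → ((¬y) ∧ e)))) ∧ ((¬y) → ((¬y) ∧ e)))) ∧ ((¬y) → ((¬y) ∧ e)))) ∧ ((¬y) → e))))) ∧ ((¬y) → ((y → ((y → (((¬y) → v) ∧ (y → (((¬y) → v) ∧ (y → (((¬y) → v) ∧ (y → (((¬y) → v) ∧ (¬y) ∧ e)) ∧ ((¬y) → ((¬y) ∧ e)))) ∧ ((¬y) → ((¬y) ∧ e)))) ∧ ((¬y) → ((¬y) ∧ e)))) ∧ ((¬y) → ((¬y) ∧ e)))) ∧ ((¬y) → e))))) ∧ ((¬y) → ((y → ((y → (((¬y) → v) ∧ (y → (((¬y) → v) ∧ (y → (((¬y) → v) ∧ (y → (((¬y) → v) ∧ (¬y) ∧ e)) ∧ ((¬y) → ((¬y) ∧ e)))) ∧ ((¬y) → ((¬y) ∧ e)))) ∧ ((¬y) → ((¬y) ∧ e)))) ∧ ((¬y) → ((¬y) ∧ e)))) ∧ ((¬y) → e))))) ∧ ((¬y) → e))) ∧ ((¬y) → ((y → ((y → (((¬y) → v) ∧ (y → (((¬y) → v) ∧ (y → (((¬y) → v) ∧ (y → (((¬y) → v) ∧ (¬y) ∧ (y → ((y → (((¬y) → v) ∧ (y → (((¬y) → v) ∧ (y → (((¬y) → v) ∧ (y → (((¬y) → v) ∧ (¬y) ∧ e)) ∧ ((¬y) → ((¬y) ∧ e)))) ∧ ((¬y) → ((¬y) ∧ e)))) ∧ ((¬y) → ((¬y) ∧ e)))) ∧ ((¬y) → ((¬y) ∧ e)))) ∧ ((¬y) → e))) ∧ ((¬y) → ((y → ((y → (((¬y) → v) ∧ (y → (((¬y) → v) ∧ (y → (((¬y) → v) ∧ (y → (((¬y) → v) ∧ (¬y) ∧ e)) ∧ ((¬y) → ((¬y) ∧ e)))) ∧ ((¬y) → ((¬y) ∧ e)))) ∧ ((¬y) → ((¬y) ∧ e)))) ∧ ((¬y) → ((¬y) ∧ e)))) ∧ ((¬y) → e))))) ∧ ((¬y) → ((y → ((y → (((¬y) → v) ∧ (y → (((¬y) → v) ∧ (y → (((¬y) → v) ∧ (y → (((¬y) → v) ∧ (¬y) ∧ e)) ∧ ((¬y) → ((¬y) ∧ e)))) ∧ ((¬y) → ((¬y) ∧ e)))) ∧ ((¬y) → ((¬y) ∧ e)))) ∧ ((¬y) → ((¬y) ∧ e)))) ∧ ((¬y) → e))))) ∧ ((¬y) → ((y → ((y → (((¬y) → v) ∧ (y → (((¬y) → v) ∧ (y → (((¬y) → v) ∧ (y → (((¬y) → v) ∧ (¬y) ∧ e)) ∧ ((¬y) → ((¬y) ∧ e)))) ∧ ((¬y) → ((¬y) ∧ e)))) ∧ ((¬y) → ((¬y) ∧ e)))) ∧ ((¬y) → ((¬y) ∧ e)))) ∧ ((¬y) → e))))) ∧ ((¬y) → ((y → ((y → (((¬y) → v) ∧ (y → (((¬y) → v) ∧ (y → (((¬y) → v) ∧ (y → (((¬y) → v) ∧ (¬y) ∧ e)) ∧ ((¬y) → ((¬y) ∧ e)))) ∧ ((¬y) → ((¬y) ∧ e)))) ∧ ((¬y) → ((¬y) ∧ e)))) ∧ ((¬y) → ((¬y) ∧ e)))) ∧ ((¬y) → e))))) ∧ ((¬y) → e))))) ∧ ((¬y) → ((y → ((y → (((¬y) → v) ∧ (y → (((¬y) → v) ∧ (y → (((¬y) → v) ∧ (y → (((¬y) → v) ∧ (¬y) ∧ (y → ((y → (((¬y) → v) ∧ (y → (((¬y) → v) ∧ (y → (((¬y) → v) ∧ (y → (((¬y) → v) ∧ (¬y) ∧ e)) ∧ ((¬y) → ((¬y) ∧ e)))) ∧ ((¬y) → ((¬y) ∧ e)))) ∧ ((¬y) → ((¬y) ∧ e)))) ∧ ((¬y) → ((¬y) ∧ e)))) ∧ ((¬y) → e))) ∧ ((¬y) → ((y → ((y → (((¬y) → v) ∧ (y → (((¬y) → v) ∧ (y → (((¬y) → v) ∧ (y → (((¬y) → v) ∧ (¬y) ∧ e)) ∧ ((¬y) → ((¬y) ∧ e)))) ∧ ((¬y) → ((¬y) ∧ e)))) ∧ ((¬y) → ((¬y) ∧ e)))) ∧ ((¬y) → ((¬y) ∧ e)))) ∧ ((¬y) → e))))) ∧ ((¬y) → ((y → ((y → (((¬y) → v) ∧ (y → (((¬y) → v) ∧ (y → (((¬y) → v) ∧ (y → (((¬y) → v) ∧ (¬y) ∧ e)) ∧ ((¬y) → ((¬y) ∧ e)))) ∧ ((¬y) → ((¬y) ∧ e)))) ∧ ((¬y) → ((¬y) ∧ e)))) ∧ ((¬y) → ((¬y) ∧ e)))) ∧ ((¬y) → e))))) ∧ ((¬y) → ((y → ((y → (((¬y) → v) ∧ (y → (((¬y) → v) ∧ (y → (((¬y) → v) ∧ (y → (((¬y) → v) ∧ (¬y) ∧ e)) ∧ ((¬y) → ((¬y) ∧ e)))) ∧ ((¬y) → ((¬y) ∧ e)))) ∧ ((¬y) → ((¬y) ∧ e)))) ∧ ((¬y) → ((¬y) ∧ e)))) ∧ ((¬y) → e))))) ∧ ((¬y) → ((y → ((y → (((¬y) → v) ∧ (y → (((¬y) → v) ∧ (y → (((¬y) → v) ∧ (y → (((¬y) → v) ∧ (¬y) ∧ e)) ∧ ((¬y) → ((¬y) ∧ e)))) ∧ ((¬y) → ((¬y) ∧ e)))) ∧ ((¬y) → ((¬y) ∧ e)))) ∧ ((¬y) → ((¬y) ∧ e)))) ∧ ((¬y) → e))))) ∧ ((¬y) → e))))) ∧ ((¬y) → ((y → ((y → (((¬y) → v) ∧ (y → (((¬y) → v) ∧ (y → (((¬y) → v) ∧ (y → (((¬y) → v) ∧ (¬y) ∧ (y → ((y → (((¬y) → v) ∧ (y → (((¬y) → v) ∧ (y → (((¬y) → v) ∧ (y → (((¬y) → v) ∧ (¬y) ∧ e)) ∧ ((¬y) → ((¬y) ∧ e)))) ∧ ((¬y) → ((¬y) ∧ e)))) ∧ ((¬y) → ((¬y) ∧ e)))) ∧ ((¬y) → ((¬y) ∧ e)))) ∧ ((¬y) → e))) ∧ ((¬y) → ((y → ((y → (((¬y) → v) ∧ (y → (((¬y) → v) ∧ (y → (((¬y) → v) ∧ (y → (((¬y) → v) ∧ (¬y) ∧ e)) ∧ ((¬y) → ((¬y) ∧ e)))) ∧ ((¬y) → ((¬y) ∧ e)))) ∧ ((¬y) → ((¬y) ∧ e)))) ∧ ((¬y) → ((¬y) ∧ e)))) ∧ ((¬y) → e))))) ∧ ((¬y) → ((y → ((y → (((¬y) → v) ∧ (y → (((¬y) → v) ∧ (y → (((¬y) → v) ∧ (y → (((¬y) → v) ∧ (¬y) ∧ e)) ∧ ((¬y) → ((¬y) ∧ e)))) ∧ ((¬y) → ((¬y) ∧ e)))) ∧ ((¬y) → ((¬y) ∧ e)))) ∧ ((¬y) → ((¬y) ∧ e)))) ∧ ((¬y) → e))))) ∧ ((¬y) → ((y → ((y → (((¬y) → v) ∧ (y → (((¬y) → v) ∧ (y → (((¬y) → v) ∧ (y → (((¬y) → v) ∧ (¬y) ∧ e)) ∧ ((¬y) → ((¬y) ∧ e)))) ∧ ((¬y) → ((¬y) ∧ e)))) ∧ ((¬y) → ((¬y) ∧ e)))) ∧ ((¬y) → ((¬y) ∧ e)))) ∧ ((¬y) → e))))) ∧ ((¬y) → ((y → ((y → (((¬y) → v) ∧ (y → (((¬y) → v) ∧ (y → (((¬y) → v) ∧ (y → (((¬y) → v) ∧ (¬y) ∧ e)) ∧ ((¬y) → ((¬y) ∧ e)))) ∧ ((¬y) → ((¬y) ∧ e)))) ∧ ((¬y) → ((¬y) ∧ e)))) ∧ ((¬y) → ((¬y) ∧ e)))) ∧ ((¬y) → e))))) ∧ ((¬y) → e))))) ∧ ((¬y) → ((y → ((y → (((¬y) → v) ∧ (y → (((¬y) → v) ∧ (y → (((¬y) → v) ∧ (y → (((¬y) → v) ∧ (¬y) ∧ (y → ((y → (((¬y) → v) ∧ (y → (((¬y) → v) ∧ (y → (((¬y) → v) ∧ (y → (((¬y) → v) ∧ (¬y) ∧ e)) ∧ ((¬y) → ((¬y) ∧ e)))) ∧ ((¬y) → ((¬y) ∧ e)))) ∧ ((¬y) → ((¬y) ∧ e)))) ∧ ((¬y) → ((¬y) ∧ e)))) ∧ ((¬y) → e))) ∧ ((¬y) → ((y → ((y → (((¬y) → v) ∧ (y → (((¬y) → v) ∧ (y → (((¬y) → v) ∧ (y → (((¬y) → v) ∧ (¬y) ∧ e)) ∧ ((¬y) → ((¬y) ∧ e)))) ∧ ((¬y) → ((¬y) ∧ e)))) ∧ ((¬y) → ((¬y) ∧ e)))) ∧ ((¬y) → ((¬y) ∧ e)))) ∧ ((¬y) → e))))) ∧ ((¬y) → ((y → ((y → (((¬y) → v) ∧ (y → (((¬y) → v) ∧ (y → (((¬y) → v) ∧ (y → (((¬y) → v) ∧ (¬y) ∧ e)) ∧ ((¬y) → ((¬y) ∧ e)))) ∧ ((¬y) → ((¬y) ∧ e)))) ∧ ((¬y) → ((¬y) ∧ e)))) ∧ ((¬y) → ((¬y) ∧ e)))) ∧ ((¬y) → e))))) ∧ ((¬y) → ((y → ((y → (((¬y) → v) ∧ (y → (((¬y) → v) ∧ (y → (((¬y) → v) ∧ (y → (((¬y) → v) ∧ (¬y) ∧ e)) ∧ ((¬y) → ((¬y) ∧ e)))) ∧ ((¬y) → ((¬y) ∧ e)))) ∧ ((¬y) → ((¬y) ∧ e)))) ∧ ((¬y) → ((¬y) ∧ e)))) ∧ ((¬y) → e))))) ∧ ((¬y) → ((y → ((y → (((¬y) → v) ∧ (y → (((¬y) → v) ∧ (y → (((¬y) → v) ∧ (y → (((¬y) → v) ∧ (¬y) ∧ e)) ∧ ((¬y) → ((¬y) ∧ e)))) ∧ ((¬y) → ((¬y) ∧ e)))) ∧ ((¬y) → ((¬y) ∧ e)))) ∧ ((¬y) → ((¬y) ∧ e)))) ∧ ((¬y) → e))))) ∧ ((¬y) → e))))) ∧ ((¬y) → e)
So before the loop: (y → ((y → (((¬y) → v) ∧ (y → (((¬y) → v) ∧ (y → (((¬y) → v) ∧ (y → (((¬y) → v) ∧ (¬y) ∧ (y → ((y → (((¬y) → v) ∧ (y → (((¬y) → v) ∧ (y → (((¬y) → v) ∧ (y → (((¬y) → v) ∧ (¬y) ∧ (y → ((y → (((¬y) → v) ∧ (y → (((¬y) → v) ∧ (y → (((¬y) → v) ∧ (y → (((¬y) → v) ∧ (¬y) ∧ e)) ∧ ((¬y) → ((¬y) ∧ e)))) ∧ ((¬y) → ((¬y) ∧ e)))) ∧ ((¬y) → ((¬y) ∧ e)))) ∧ ((¬y) → ((¬y) ∧ e)))) ∧ ((¬y) → e))) ∧ ((¬y) → ((y → ((y → (((¬y) → v) ∧ (y → (((¬y) → v) ∧ (y → (((¬y) → v) ∧ (y → (((¬y) → v) ∧ (¬y) ∧ e)) ∧ ((¬y) → ((¬y) ∧ e)))) ∧ ((¬y) → ((¬y) ∧ e)))) ∧ ((¬y) → ((¬y) ∧ e)))) ∧ ((¬y) → ((¬y) ∧ e)))) ∧ ((¬y) → e))))) ∧ ((¬y) → ((y → ((y → (((¬y) → v) ∧ (y → (((¬y) → v) ∧ (y → (((¬y) → v) ∧ (y → (((¬y) → v) ∧ (¬y) ∧ e)) ∧ ((¬y) → ((¬y) ∧ e)))) ∧ ((¬y) → ((¬y) ∧ e)))) ∧ ((¬y) → ((¬y) ∧ e)))) ∧ ((¬y) → ((¬y) ∧ e)))) ∧ ((¬y) → e))))) ∧ ((¬y) → ((y → ((y → (((¬y) → v) ∧ (y → (((¬y) → v) ∧ (y → (((¬y) → v) ∧ (y → (((¬y) → v) ∧ (¬y) ∧ e)) ∧ ((¬y) → ((¬y) ∧ e)))) ∧ ((¬y) → ((¬y) ∧ e)))) ∧ ((¬y) → ((¬y) ∧ e)))) ∧ ((¬y) → ((¬y) ∧ e)))) ∧ ((¬y) → e))))) ∧ ((¬y) → ((y → ((y → (((¬y) → v) ∧ (y → (((¬y) → v) ∧ (y → (((¬y) → v) ∧ (y → (((¬y) → v) ∧ (¬y) ∧ e)) ∧ ((¬y) → ((¬y) ∧ e)))) ∧ ((¬y) → ((¬y) ∧ e)))) ∧ ((¬y) → ((¬y) ∧ e)))) ∧ ((¬y) → ((¬y) ∧ e)))) ∧ ((¬y) → e))))) ∧ ((¬y) → e))) ∧ ((¬y) → ((y → ((y → (((¬y) → v) ∧ (y → (((¬y) → v) ∧ (y → (((¬y) → v) ∧ (y → (((¬y) → v) ∧ (¬y) ∧ (y → ((y → (((¬y) → v) ∧ (y → (((¬y) → v) ∧ (y → (((¬y) → v) ∧ (y → (((¬y) → v) ∧ (¬y) ∧ e)) ∧ ((¬y) → ((¬y) ∧ e)))) ∧ ((¬y) → ((¬y) ∧ e)))) ∧ ((¬y) → ((¬y) ∧ e)))) ∧ ((¬y) → ((¬y) ∧ e)))) ∧ ((¬y) → e))) ∧ ((¬y) → ((y → ((y → (((¬y) → v) ∧ (y → (((¬y) → v) ∧ (y → (((¬y) → v) ∧ (y → (((¬y) → v) ∧ (¬y) ∧ e)) ∧ ((¬y) → ((¬y) ∧ e)))) ∧ ((¬y) → ((¬y) ∧ e)))) ∧ ((¬y) → ((¬y) ∧ e)))) ∧ ((¬y) → ((¬y) ∧ e)))) ∧ ((¬y) → e))))) ∧ ((¬y) → ((y → ((y → (((¬y) → v) ∧ (y → (((¬y) → v) ∧ (y → (((¬y) → v) ∧ (y → (((¬y) → v) ∧ (¬y) ∧ e)) ∧ ((¬y) → ((¬y) ∧ e)))) ∧ ((¬y) → ((¬y) ∧ e)))) ∧ ((¬y) → ((¬y) ∧ e)))) ∧ ((¬y) → ((¬y) ∧ e)))) ∧ ((¬y) → e))))) ∧ ((¬y) → ((y → ((y → (((¬y) → v) ∧ (y → (((¬y) → v) ∧ (y → (((¬y) → v) ∧ (y → (((¬y) → v) ∧ (¬y) ∧ e)) ∧ ((¬y) → ((¬y) ∧ e)))) ∧ ((¬y) → ((¬y) ∧ e)))) ∧ ((¬y) → ((¬y) ∧ e)))) ∧ ((¬y) → ((¬y) ∧ e)))) ∧ ((¬y) → e))))) ∧ ((¬y) → ((y → ((y → (((¬y) → v) ∧ (y → (((¬y) → v) ∧ (y → (((¬y) → v) ∧ (y → (((¬y) → v) ∧ (¬y) ∧ e)) ∧ ((¬y) → ((¬y) ∧ e)))) ∧ ((¬y) → ((¬y) ∧ e)))) ∧ ((¬y) → ((¬y) ∧ e)))) ∧ ((¬y) → ((¬y) ∧ e)))) ∧ ((¬y) → e))))) ∧ ((¬y) → e))))) ∧ ((¬y) → ((y → ((y → (((¬y) → v) ∧ (y → (((¬y) → v) ∧ (y → (((¬y) → v) ∧ (y → (((¬y) → v) ∧ (¬y) ∧ (y → ((y → (((¬y) → v) ∧ (y → (((¬y) → v) ∧ (y → (((¬y) → v) ∧ (y → (((¬y) → v) ∧ (¬y) ∧ e)) ∧ ((¬y) → ((¬y) ∧ e)))) ∧ ((¬y) → ((¬y) ∧ e)))) ∧ ((¬y) → ((¬y) ∧ e)))) ∧ ((¬y) → ((¬y) ∧ e)))) ∧ ((¬y) → e))) ∧ ((¬y) → ((y → ((y → (((¬y) → v) ∧ (y → (((¬y) → v) ∧ (y → (((¬y) → v) ∧ (y → (((¬y) → v) ∧ (¬y) ∧ e)) ∧ ((¬y) → ((¬y) ∧ e)))) ∧ ((¬y) → ((¬y) ∧ e)))) ∧ ((¬y) → ((¬y) ∧ e)))) ∧ ((¬y) → ((¬y) ∧ e)))) ∧ ((¬y) → e))))) ∧ ((¬y) → ((y → ((y → (((¬y) → v) ∧ (y → (((¬y) → v) ∧ (y → (((¬y) → v) ∧ (y → (((¬y) → v) ∧ (¬y) ∧ e)) ∧ ((¬y) → ((¬y) ∧ e)))) ∧ ((¬y) → ((¬y) ∧ e)))) ∧ ((¬y) → ((¬y) ∧ e)))) ∧ ((¬y) → ((¬y) ∧ e)))) ∧ ((¬y) → e))))) ∧ ((¬y) → ((y → ((y → (((¬y) → v) ∧ (y → (((¬y) → v) ∧ (y → (((¬y) → v) ∧ (y → (((¬y) → v) ∧ (¬y) ∧ e)) ∧ ((¬y) → ((¬y) ∧ e)))) ∧ ((¬y) → ((¬y) ∧ e)))) ∧ ((¬y) → ((¬y) ∧ e)))) ∧ ((¬y) → ((¬y) ∧ e)))) ∧ ((¬y) → e))))) ∧ ((¬y) → ((y → ((y → (((¬y) → v) ∧ (y → (((¬y) → v) ∧ (y → (((¬y) → v) ∧ (y → (((¬y) → v) ∧ (¬y) ∧ e)) ∧ ((¬y) → ((¬y) ∧ e)))) ∧ ((¬y) → ((¬y) ∧ e)))) ∧ ((¬y) → ((¬y) ∧ e)))) ∧ ((¬y) → ((¬y) ∧ e)))) ∧ ((¬y) → e))))) ∧ ((¬y) → e))))) ∧ ((¬y) → ((y → ((y → (((¬y) → v) ∧ (y → (((¬y) → v) ∧ (y → (((¬y) → v) ∧ (y → (((¬y) → v) ∧ (¬y) ∧ (y → ((y → (((¬y) → v) ∧ (y → (((¬y) → v) ∧ (y → (((¬y) → v) ∧ (y → (((¬y) → v) ∧ (¬y) ∧ e)) ∧ ((¬y) → ((¬y) ∧ e)))) ∧ ((¬y) → ((¬y) ∧ e)))) ∧ ((¬y) → ((¬y) ∧ e)))) ∧ ((¬y) → ((¬y) ∧ e)))) ∧ ((¬y) → e))) ∧ ((¬y) → ((y → ((y → (((¬y) → v) ∧ (y → (((¬y) → v) ∧ (y → (((¬y) → v) ∧ (y → (((¬y) → v) ∧ (¬y) ∧ e)) ∧ ((¬y) → ((¬y) ∧ e)))) ∧ ((¬y) → ((¬y) ∧ e)))) ∧ ((¬y) → ((¬y) ∧ e)))) ∧ ((¬y) → ((¬y) ∧ e)))) ∧ ((¬y) → e))))) ∧ ((¬y) → ((y → ((y → (((¬y) → v) ∧ (y → (((¬y) → v) ∧ (y → (((¬y) → v) ∧ (y → (((¬y) → v) ∧ (¬y) ∧ e)) ∧ ((¬y) → ((¬y) ∧ e)))) ∧ ((¬y) → ((¬y) ∧ e)))) ∧ ((¬y) → ((¬y) ∧ e)))) ∧ ((¬y) → ((¬y) ∧ e)))) ∧ ((¬y) → e))))) ∧ ((¬y) → ((y → ((y → (((¬y) → v) ∧ (y → (((¬y) → v) ∧ (y → (((¬y) → v) ∧ (y → (((¬y) → v) ∧ (¬y) ∧ e)) ∧ ((¬y) → ((¬y) ∧ e)))) ∧ ((¬y) → ((¬y) ∧ e)))) ∧ ((¬y) → ((¬y) ∧ e)))) ∧ ((¬y) → ((¬y) ∧ e)))) ∧ ((¬y) → e))))) ∧ ((¬y) → ((y → ((y → (((¬y) → v) ∧ (y → (((¬y) → v) ∧ (y → (((¬y) → v) ∧ (y → (((¬y) → v) ∧ (¬y) ∧ e)) ∧ ((¬y) → ((¬y) ∧ e)))) ∧ ((¬y) → ((¬y) ∧ e)))) ∧ ((¬y) → ((¬y) ∧ e)))) ∧ ((¬y) → ((¬y) ∧ e)))) ∧ ((¬y) → e))))) ∧ ((¬y) → e))))) ∧ ((¬y) → ((y → ((y → (((¬y) → v) ∧ (y → (((¬y) → v) ∧ (y → (((¬y) → v) ∧ (y → (((¬y) → v) ∧ (¬y) ∧ (y → ((y → (((¬y) → v) ∧ (y → (((¬y) → v) ∧ (y → (((¬y) → v) ∧ (y → (((¬y) → v) ∧ (¬y) ∧ e)) ∧ ((¬y) → ((¬y) ∧ e)))) ∧ ((¬y) → ((¬y) ∧ e)))) ∧ ((¬y) → ((¬y) ∧ e)))) ∧ ((¬y) → ((¬y) ∧ e)))) ∧ ((¬y) → e))) ∧ ((¬y) → ((y → ((y → (((¬y) → v) ∧ (y → (((¬y) → v) ∧ (y → (((¬y) → v) ∧ (y → (((¬y) → v) ∧ (¬y) ∧ e)) ∧ ((¬y) → ((¬y) ∧ e)))) ∧ ((¬y) → ((¬y) ∧ e)))) ∧ ((¬y) → ((¬y) ∧ e)))) ∧ ((¬y) → ((¬y) ∧ e)))) ∧ ((¬y) → e))))) ∧ ((¬y) → ((y → ((y → (((¬y) → v) ∧ (y → (((¬y) → v) ∧ (y → (((¬y) → v) ∧ (y → (((¬y) → v) ∧ (¬y) ∧ e)) ∧ ((¬y) → ((¬y) ∧ e)))) ∧ ((¬y) → ((¬y) ∧ e)))) ∧ ((¬y) → ((¬y) ∧ e)))) ∧ ((¬y) → ((¬y) ∧ e)))) ∧ ((¬y) → e))))) ∧ ((¬y) → ((y → ((y → (((¬y) → v) ∧ (y → (((¬y) → v) ∧ (y → (((¬y) → v) ∧ (y → (((¬y) → v) ∧ (¬y) ∧ e)) ∧ ((¬y) → ((¬y) ∧ e)))) ∧ ((¬y) → ((¬y) ∧ e)))) ∧ ((¬y) → ((¬y) ∧ e)))) ∧ ((¬y) → ((¬y) ∧ e)))) ∧ ((¬y) → e))))) ∧ ((¬y) → ((y → ((y → (((¬y) → v) ∧ (y → (((¬y) → v) ∧ (y → (((¬y) → v) ∧ (y → (((¬y) → v) ∧ (¬y) ∧ e)) ∧ ((¬y) → ((¬y) ∧ e)))) ∧ ((¬y) → ((¬y) ∧ e)))) ∧ ((¬y) → ((¬y) ∧ e)))) ∧ ((¬y) → ((¬y) ∧ e)))) ∧ ((¬y) → e))))) ∧ ((¬y) → e))))) ∧ ((¬y) → e)
Before done := b: (y → ((y → (((¬y) → v) ∧ (y → (((¬y) → v) ∧ (y → (((¬y) → v) ∧ (y → (((¬y) → v) ∧ (¬y) ∧ (y → ((y → (((¬y) → v) ∧ (y → (((¬y) → v) ∧ (y → (((¬y) → v) ∧ (y → (((¬y) → v) ∧ (¬y) ∧ (y → ((y → (((¬y) → v) ∧ (y → (((¬y) → v) ∧ (y → (((¬y) → v) ∧ (y → (((¬y) → v) ∧ (¬y) ∧ e)) ∧ ((¬y) → ((¬y) ∧ e)))) ∧ ((¬y) → ((¬y) ∧ e)))) ∧ ((¬y) → ((¬y) ∧ e)))) ∧ ((¬y) → ((¬y) ∧ e)))) ∧ ((¬y) → e))) ∧ ((¬y) → ((y → ((y → (((¬y) → v) ∧ (y → (((¬y) → v) ∧ (y → (((¬y) → v) ∧ (y → (((¬y) → v) ∧ (¬y) ∧ e)) ∧ ((¬y) → ((¬y) ∧ e)))) ∧ ((¬y) → ((¬y) ∧ e)))) ∧ ((¬y) → ((¬y) ∧ e)))) ∧ ((¬y) → ((¬y) ∧ e)))) ∧ ((¬y) → e))))) ∧ ((¬y) → ((y → ((y → (((¬y) → v) ∧ (y → (((¬y) → v) ∧ (y → (((¬y) → v) ∧ (y → (((¬y) → v) ∧ (¬y) ∧ e)) ∧ ((¬y) → ((¬y) ∧ e)))) ∧ ((¬y) → ((¬y) ∧ e)))) ∧ ((¬y) → ((¬y) ∧ e)))) ∧ ((¬y) → ((¬y) ∧ e)))) ∧ ((¬y) → e))))) ∧ ((¬y) → ((y → ((y → (((¬y) → v) ∧ (y → (((¬y) → v) ∧ (y → (((¬y) → v) ∧ (y → (((¬y) → v) ∧ (¬y) ∧ e)) ∧ ((¬y) → ((¬y) ∧ e)))) ∧ ((¬y) → ((¬y) ∧ e)))) ∧ ((¬y) → ((¬y) ∧ e)))) ∧ ((¬y) → ((¬y) ∧ e)))) ∧ ((¬y) → e))))) ∧ ((¬y) → ((y → ((y → (((¬y) → v) ∧ (y → (((¬y) → v) ∧ (y → (((¬y) → v) ∧ (y → (((¬y) → v) ∧ (¬y) ∧ e)) ∧ ((¬y) → ((¬y) ∧ e)))) ∧ ((¬y) → ((¬y) ∧ e)))) ∧ ((¬y) → ((¬y) ∧ e)))) ∧ ((¬y) → ((¬y) ∧ e)))) ∧ ((¬y) → e))))) ∧ ((¬y) → e))) ∧ ((¬y) → ((y → ((y → (((¬y) → v) ∧ (y → (((¬y) → v) ∧ (y → (((¬y) → v) ∧ (y → (((¬y) → v) ∧ (¬y) ∧ (y → ((y → (((¬y) → v) ∧ (y → (((¬y) → v) ∧ (y → (((¬y) → v) ∧ (y → (((¬y) → v) ∧ (¬y) ∧ e)) ∧ ((¬y) → ((¬y) ∧ e)))) ∧ ((¬y) → ((¬y) ∧ e)))) ∧ ((¬y) → ((¬y) ∧ e)))) ∧ ((¬y) → ((¬y) ∧ e)))) ∧ ((¬y) → e))) ∧ ((¬y) → ((y → ((y → (((¬y) → v) ∧ (y → (((¬y) → v) ∧ (y → (((¬y) → v) ∧ (y → (((¬y) → v) ∧ (¬y) ∧ e)) ∧ ((¬y) → ((¬y) ∧ e)))) ∧ ((¬y) → ((¬y) ∧ e)))) ∧ ((¬y) → ((¬y) ∧ e)))) ∧ ((¬y) → ((¬y) ∧ e)))) ∧ ((¬y) → e))))) ∧ ((¬y) → ((y → ((y → (((¬y) → v) ∧ (y → (((¬y) → v) ∧ (y → (((¬y) → v) ∧ (y → (((¬y) → v) ∧ (¬y) ∧ e)) ∧ ((¬y) → ((¬y) ∧ e)))) ∧ ((¬y) → ((¬y) ∧ e)))) ∧ ((¬y) → ((¬y) ∧ e)))) ∧ ((¬y) → ((¬y) ∧ e)))) ∧ ((¬y) → e))))) ∧ ((¬y) → ((y → ((y → (((¬y) → v) ∧ (y → (((¬y) → v) ∧ (y → (((¬y) → v) ∧ (y → (((¬y) → v) ∧ (¬y) ∧ e)) ∧ ((¬y) → ((¬y) ∧ e)))) ∧ ((¬y) → ((¬y) ∧ e)))) ∧ ((¬y) → ((¬y) ∧ e)))) ∧ ((¬y) → ((¬y) ∧ e)))) ∧ ((¬y) → e))))) ∧ ((¬y) → ((y → ((y → (((¬y) → v) ∧ (y → (((¬y) → v) ∧ (y → (((¬y) → v) ∧ (y → (((¬y) → v) ∧ (¬y) ∧ e)) ∧ ((¬y) → ((¬y) ∧ e)))) ∧ ((¬y) → ((¬y) ∧ e)))) ∧ ((¬y) → ((¬y) ∧ e)))) ∧ ((¬y) → ((¬y) ∧ e)))) ∧ ((¬y) → e))))) ∧ ((¬y) → e))))) ∧ ((¬y) → ((y → ((y → (((¬y) → v) ∧ (y → (((¬y) → v) ∧ (y → (((¬y) → v) ∧ (y → (((¬y) → v) ∧ (¬y) ∧ (y → ((y → (((¬y) → v) ∧ (y → (((¬y) → v) ∧ (y → (((¬y) → v) ∧ (y → (((¬y) → v) ∧ (¬y) ∧ e)) ∧ ((¬y) → ((¬y) ∧ e)))) ∧ ((¬y) → ((¬y) ∧ e)))) ∧ ((¬y) → ((¬y) ∧ e)))) ∧ ((¬y) → ((¬y) ∧ e)))) ∧ ((¬y) → e))) ∧ ((¬y) → ((y → ((y → (((¬y) → v) ∧ (y → (((¬y) → v) ∧ (y → (((¬y) → v) ∧ (y → (((¬y) → v) ∧ (¬y) ∧ e)) ∧ ((¬y) → ((¬y) ∧ e)))) ∧ ((¬y) → ((¬y) ∧ e)))) ∧ ((¬y) → ((¬y) ∧ e)))) ∧ ((¬y) → ((¬y) ∧ e)))) ∧ ((¬y) → e))))) ∧ ((¬y) → ((y → ((y → (((¬y) → v) ∧ (y → (((¬y) → v) ∧ (y → (((¬y) → v) ∧ (y → (((¬y) → v) ∧ (¬y) ∧ e)) ∧ ((¬y) → ((¬y) ∧ e)))) ∧ ((¬y) → ((¬y) ∧ e)))) ∧ ((¬y) → ((¬y) ∧ e)))) ∧ ((¬y) → ((¬y) ∧ e)))) ∧ ((¬y) → e))))) ∧ ((¬y) → ((y → ((y → (((¬y) → v) ∧ (y → (((¬y) → v) ∧ (y → (((¬y) → v) ∧ (y → (((¬y) → v) ∧ (¬y) ∧ e)) ∧ ((¬y) → ((¬y) ∧ e)))) ∧ ((¬y) → ((¬y) ∧ e)))) ∧ ((¬y) → ((¬y) ∧ e)))) ∧ ((¬y) → ((¬y) ∧ e)))) ∧ ((¬y) → e))))) ∧ ((¬y) → ((y → ((y → (((¬y) → v) ∧ (y → (((¬y) → v) ∧ (y → (((¬y) → v) ∧ (y → (((¬y) → v) ∧ (¬y) ∧ e)) ∧ ((¬y) → ((¬y) ∧ e)))) ∧ ((¬y) → ((¬y) ∧ e)))) ∧ ((¬y) → ((¬y) ∧ e)))) ∧ ((¬y) → ((¬y) ∧ e)))) ∧ ((¬y) → e))))) ∧ ((¬y) → e))))) ∧ ((¬y) → ((y → ((y → (((¬y) → v) ∧ (y → (((¬y) → v) ∧ (y → (((¬y) → v) ∧ (y → (((¬y) → v) ∧ (¬y) ∧ (y → ((y → (((¬y) → v) ∧ (y → (((¬y) → v) ∧ (y → (((¬y) → v) ∧ (y → (((¬y) → v) ∧ (¬y) ∧ e)) ∧ ((¬y) → ((¬y) ∧ e)))) ∧ ((¬y) → ((¬y) ∧ e)))) ∧ ((¬y) → ((¬y) ∧ e)))) ∧ ((¬y) → ((¬y) ∧ e)))) ∧ ((¬y) → e))) ∧ ((¬y) → ((y → ((y → (((¬y) → v) ∧ (y → (((¬y) → v) ∧ (y → (((¬y) → v) ∧ (y → (((¬y) → v) ∧ (¬y) ∧ e)) ∧ ((¬y) → ((¬y) ∧ e)))) ∧ ((¬y) → ((¬y) ∧ e)))) ∧ ((¬y) → ((¬y) ∧ e)))) ∧ ((¬y) → ((¬y) ∧ e)))) ∧ ((¬y) → e))))) ∧ ((¬y) → ((y → ((y → (((¬y) → v) ∧ (y → (((¬y) → v) ∧ (y → (((¬y) → v) ∧ (y → (((¬y) → v) ∧ (¬y) ∧ e)) ∧ ((¬y) → ((¬y) ∧ e)))) ∧ ((¬y) → ((¬y) ∧ e)))) ∧ ((¬y) → ((¬y) ∧ e)))) ∧ ((¬y) → ((¬y) ∧ e)))) ∧ ((¬y) → e))))) ∧ ((¬y) → ((y → ((y → (((¬y) → v) ∧ (y → (((¬y) → v) ∧ (y → (((¬y) → v) ∧ (y → (((¬y) → v) ∧ (¬y) ∧ e)) ∧ ((¬y) → ((¬y) ∧ e)))) ∧ ((¬y) → ((¬y) ∧ e)))) ∧ ((¬y) → ((¬y) ∧ e)))) ∧ ((¬y) → ((¬y) ∧ e)))) ∧ ((¬y) → e))))) ∧ ((¬y) → ((y → ((y → (((¬y) → v) ∧ (y → (((¬y) → v) ∧ (y → (((¬y) → v) ∧ (y → (((¬y) → v) ∧ (¬y) ∧ e)) ∧ ((¬y) → ((¬y) ∧ e)))) ∧ ((¬y) → ((¬y) ∧ e)))) ∧ ((¬y) → ((¬y) ∧ e)))) ∧ ((¬y) → ((¬y) ∧ e)))) ∧ ((¬y) → e))))) ∧ ((¬y) → e))))) ∧ ((¬y) → ((y → ((y → (((¬y) → v) ∧ (y → (((¬y) → v) ∧ (y → (((¬y) → v) ∧ (y → (((¬y) → v) ∧ (¬y) ∧ (y → ((y → (((¬y) → v) ∧ (y → (((¬y) → v) ∧ (y → (((¬y) → v) ∧ (y → (((¬y) → v) ∧ (¬y) ∧ e)) ∧ ((¬y) → ((¬y) ∧ e)))) ∧ ((¬y) → ((¬y) ∧ e)))) ∧ ((¬y) → ((¬y) ∧ e)))) ∧ ((¬y) → ((¬y) ∧ e)))) ∧ ((¬y) → e))) ∧ ((¬y) → ((y → ((y → (((¬y) → v) ∧ (y → (((¬y) → v) ∧ (y → (((¬y) → v) ∧ (y → (((¬y) → v) ∧ (¬y) ∧ e)) ∧ ((¬y) → ((¬y) ∧ e)))) ∧ ((¬y) → ((¬y) ∧ e)))) ∧ ((¬y) → ((¬y) ∧ e)))) ∧ ((¬y) → ((¬y) ∧ e)))) ∧ ((¬y) → e))))) ∧ ((¬y) → ((y → ((y → (((¬y) → v) ∧ (y → (((¬y) → v) ∧ (y → (((¬y) → v) ∧ (y → (((¬y) → v) ∧ (¬y) ∧ e)) ∧ ((¬y) → ((¬y) ∧ e)))) ∧ ((¬y) → ((¬y) ∧ e)))) ∧ ((¬y) → ((¬y) ∧ e)))) ∧ ((¬y) → ((¬y) ∧ e)))) ∧ ((¬y) → e))))) ∧ ((¬y) → ((y → ((y → (((¬y) → v) ∧ (y → (((¬y) → v) ∧ (y → (((¬y) → v) ∧ (y → (((¬y) → v) ∧ (¬y) ∧ e)) ∧ ((¬y) → ((¬y) ∧ e)))) ∧ ((¬y) → ((¬y) ∧ e)))) ∧ ((¬y) → ((¬y) ∧ e)))) ∧ ((¬y) → ((¬y) ∧ e)))) ∧ ((¬y) → e))))) ∧ ((¬y) → ((y → ((y → (((¬y) → v) ∧ (y → (((¬y) → v) ∧ (y → (((¬y) → v) ∧ (y → (((¬y) → v) ∧ (¬y) ∧ e)) ∧ ((¬y) → ((¬y) ∧ e)))) ∧ ((¬y) → ((¬y) ∧ e)))) ∧ ((¬y) → ((¬y) ∧ e)))) ∧ ((¬y) → ((¬y) ∧ e)))) ∧ ((¬y) → e))))) ∧ ((¬y) → e))))) ∧ ((¬y) → e)
Answer: WP = (y → ((y → (((¬y) → v) ∧ (y → (((¬y) → v) ∧ (y → (((¬y) → v) ∧ (y → (((¬y) → v) ∧ (¬y) ∧ (y → ((y → (((¬y) → v) ∧ (y → (((¬y) → v) ∧ (y → (((¬y) → v) ∧ (y → (((¬y) → v) ∧ (¬y) ∧ (y → ((y → (((¬y) → v) ∧ (y → (((¬y) → v) ∧ (y → (((¬y) → v) ∧ (y → (((¬y) → v) ∧ (¬y) ∧ e)) ∧ ((¬y) → ((¬y) ∧ e)))) ∧ ((¬y) → ((¬y) ∧ e)))) ∧ ((¬y) → ((¬y) ∧ e)))) ∧ ((¬y) → ((¬y) ∧ e)))) ∧ ((¬y) → e))) ∧ ((¬y) → ((y → ((y → (((¬y) → v) ∧ (y → (((¬y) → v) ∧ (y → (((¬y) → v) ∧ (y → (((¬y) → v) ∧ (¬y) ∧ e)) ∧ ((¬y) → ((¬y) ∧ e)))) ∧ ((¬y) → ((¬y) ∧ e)))) ∧ ((¬y) → ((¬y) ∧ e)))) ∧ ((¬y) → ((¬y) ∧ e)))) ∧ ((¬y) → e))))) ∧ ((¬y) → ((y → ((y → (((¬y) → v) ∧ (y → (((¬y) → v) ∧ (y → (((¬y) → v) ∧ (y → (((¬y) → v) ∧ (¬y) ∧ e)) ∧ ((¬y) → ((¬y) ∧ e)))) ∧ ((¬y) → ((¬y) ∧ e)))) ∧ ((¬y) → ((¬y) ∧ e)))) ∧ ((¬y) → ((¬y) ∧ e)))) ∧ ((¬y) → e))))) ∧ ((¬y) → ((y → ((y → (((¬y) → v) ∧ (y → (((¬y) → v) ∧ (y → (((¬y) → v) ∧ (y → (((¬y) → v) ∧ (¬y) ∧ e)) ∧ ((¬y) → ((¬y) ∧ e)))) ∧ ((¬y) → ((¬y) ∧ e)))) ∧ ((¬y) → ((¬y) ∧ e)))) ∧ ((¬y) → ((¬y) ∧ e)))) ∧ ((¬y) → e))))) ∧ ((¬y) → ((y → ((y → (((¬y) → v) ∧ (y → (((¬y) → v) ∧ (y → (((¬y) → v) ∧ (y → (((¬y) → v) ∧ (¬y) ∧ e)) ∧ ((¬y) → ((¬y) ∧ e)))) ∧ ((¬y) → ((¬y) ∧ e)))) ∧ ((¬y) → ((¬y) ∧ e)))) ∧ ((¬y) → ((¬y) ∧ e)))) ∧ ((¬y) → e))))) ∧ ((¬y) → e))) ∧ ((¬y) → ((y → ((y → (((¬y) → v) ∧ (y → (((¬y) → v) ∧ (y → (((¬y) → v) ∧ (y → (((¬y) → v) ∧ (¬y) ∧ (y → ((y → (((¬y) → v) ∧ (y → (((¬y) → v) ∧ (y → (((¬y) → v) ∧ (y → (((¬y) → v) ∧ (¬y) ∧ e)) ∧ ((¬y) → ((¬y) ∧ e)))) ∧ ((¬y) → ((¬y) ∧ e)))) ∧ ((¬y) → ((¬y) ∧ e)))) ∧ ((¬y) → ((¬y) ∧ e)))) ∧ ((¬y) → e))) ∧ ((¬y) → ((y → ((y → (((¬y) → v) ∧ (y → (((¬y) → v) ∧ (y → (((¬y) → v) ∧ (y → (((¬y) → v) ∧ (¬y) ∧ e)) ∧ ((¬y) → ((¬y) ∧ e)))) ∧ ((¬y) → ((¬y) ∧ e)))) ∧ ((¬y) → ((¬y) ∧ e)))) ∧ ((¬y) → ((¬y) ∧ e)))) ∧ ((¬y) → e))))) ∧ ((¬y) → ((y → ((y → (((¬y) → v) ∧ (y → (((¬y) → v) ∧ (y → (((¬y) → v) ∧ (y → (((¬y) → v) ∧ (¬y) ∧ e)) ∧ ((¬y) → ((¬y) ∧ e)))) ∧ ((¬y) → ((¬y) ∧ e)))) ∧ ((¬y) → ((¬y) ∧ e)))) ∧ ((¬y) → ((¬y) ∧ e)))) ∧ ((¬y) → e))))) ∧ ((¬y) → ((y → ((y → (((¬y) → v) ∧ (y → (((¬y) → v) ∧ (y → (((¬y) → v) ∧ (y → (((¬y) → v) ∧ (¬y) ∧ e)) ∧ ((¬y) → ((¬y) ∧ e)))) ∧ ((¬y) → ((¬y) ∧ e)))) ∧ ((¬y) → ((¬y) ∧ e)))) ∧ ((¬y) → ((¬y) ∧ e)))) ∧ ((¬y) → e))))) ∧ ((¬y) → ((y → ((y → (((¬y) → v) ∧ (y → (((¬y) → v) ∧ (y → (((¬y) → v) ∧ (y → (((¬y) → v) ∧ (¬y) ∧ e)) ∧ ((¬y) → ((¬y) ∧ e)))) ∧ ((¬y) → ((¬y) ∧ e)))) ∧ ((¬y) → ((¬y) ∧ e)))) ∧ ((¬y) → ((¬y) ∧ e)))) ∧ ((¬y) → e))))) ∧ ((¬y) → e))))) ∧ ((¬y) → ((y → ((y → (((¬y) → v) ∧ (y → (((¬y) → v) ∧ (y → (((¬y) → v) ∧ (y → (((¬y) → v) ∧ (¬y) ∧ (y → ((y → (((¬y) → v) ∧ (y → (((¬y) → v) ∧ (y → (((¬y) → v) ∧ (y → (((¬y) → v) ∧ (¬y) ∧ e)) ∧ ((¬y) → ((¬y) ∧ e)))) ∧ ((¬y) → ((¬y) ∧ e)))) ∧ ((¬y) → ((¬y) ∧ e)))) ∧ ((¬y) → ((¬y) ∧ e)))) ∧ ((¬y) → e))) ∧ ((¬y) → ((y → ((y → (((¬y) → v) ∧ (y → (((¬y) → v) ∧ (y → (((¬y) → v) ∧ (y → (((¬y) → v) ∧ (¬y) ∧ e)) ∧ ((¬y) → ((¬y) ∧ e)))) ∧ ((¬y) → ((¬y) ∧ e)))) ∧ ((¬y) → ((¬y) ∧ e)))) ∧ ((¬y) → ((¬y) ∧ e)))) ∧ ((¬y) → e))))) ∧ ((¬y) → ((y → ((y → (((¬y) → v) ∧ (y → (((¬y) → v) ∧ (y → (((¬y) → v) ∧ (y → (((¬y) → v) ∧ (¬y) ∧ e)) ∧ ((¬y) → ((¬y) ∧ e)))) ∧ ((¬y) → ((¬y) ∧ e)))) ∧ ((¬y) → ((¬y) ∧ e)))) ∧ ((¬y) → ((¬y) ∧ e)))) ∧ ((¬y) → e))))) ∧ ((¬y) → ((y → ((y → (((¬y) → v) ∧ (y → (((¬y) → v) ∧ (y → (((¬y) → v) ∧ (y → (((¬y) → v) ∧ (¬y) ∧ e)) ∧ ((¬y) → ((¬y) ∧ e)))) ∧ ((¬y) → ((¬y) ∧ e)))) ∧ ((¬y) → ((¬y) ∧ e)))) ∧ ((¬y) → ((¬y) ∧ e)))) ∧ ((¬y) → e))))) ∧ ((¬y) → ((y → ((y → (((¬y) → v) ∧ (y → (((¬y) → v) ∧ (y → (((¬y) → v) ∧ (y → (((¬y) → v) ∧ (¬y) ∧ e)) ∧ ((¬y) → ((¬y) ∧ e)))) ∧ ((¬y) → ((¬y) ∧ e)))) ∧ ((¬y) → ((¬y) ∧ e)))) ∧ ((¬y) → ((¬y) ∧ e)))) ∧ ((¬y) → e))))) ∧ ((¬y) → e))))) ∧ ((¬y) → ((y → ((y → (((¬y) → v) ∧ (y → (((¬y) → v) ∧ (y → (((¬y) → v) ∧ (y → (((¬y) → v) ∧ (¬y) ∧ (y → ((y → (((¬y) → v) ∧ (y → (((¬y) → v) ∧ (y → (((¬y) → v) ∧ (y → (((¬y) → v) ∧ (¬y) ∧ e)) ∧ ((¬y) → ((¬y) ∧ e)))) ∧ ((¬y) → ((¬y) ∧ e)))) ∧ ((¬y) → ((¬y) ∧ e)))) ∧ ((¬y) → ((¬y) ∧ e)))) ∧ ((¬y) → e))) ∧ ((¬y) → ((y → ((y → (((¬y) → v) ∧ (y → (((¬y) → v) ∧ (y → (((¬y) → v) ∧ (y → (((¬y) → v) ∧ (¬y) ∧ e)) ∧ ((¬y) → ((¬y) ∧ e)))) ∧ ((¬y) → ((¬y) ∧ e)))) ∧ ((¬y) → ((¬y) ∧ e)))) ∧ ((¬y) → ((¬y) ∧ e)))) ∧ ((¬y) → e))))) ∧ ((¬y) → ((y → ((y → (((¬y) → v) ∧ (y → (((¬y) → v) ∧ (y → (((¬y) → v) ∧ (y → (((¬y) → v) ∧ (¬y) ∧ e)) ∧ ((¬y) → ((¬y) ∧ e)))) ∧ ((¬y) → ((¬y) ∧ e)))) ∧ ((¬y) → ((¬y) ∧ e)))) ∧ ((¬y) → ((¬y) ∧ e)))) ∧ ((¬y) → e))))) ∧ ((¬y) → ((y → ((y → (((¬y) → v) ∧ (y → (((¬y) → v) ∧ (y → (((¬y) → v) ∧ (y → (((¬y) → v) ∧ (¬y) ∧ e)) ∧ ((¬y) → ((¬y) ∧ e)))) ∧ ((¬y) → ((¬y) ∧ e)))) ∧ ((¬y) → ((¬y) ∧ e)))) ∧ ((¬y) → ((¬y) ∧ e)))) ∧ ((¬y) → e))))) ∧ ((¬y) → ((y → ((y → (((¬y) → v) ∧ (y → (((¬y) → v) ∧ (y → (((¬y) → v) ∧ (y → (((¬y) → v) ∧ (¬y) ∧ e)) ∧ ((¬y) → ((¬y) ∧ e)))) ∧ ((¬y) → ((¬y) ∧ e)))) ∧ ((¬y) → ((¬y) ∧ e)))) ∧ ((¬y) → ((¬y) ∧ e)))) ∧ ((¬y) → e))))) ∧ ((¬y) → e))))) ∧ ((¬y) → ((y → ((y → (((¬y) → v) ∧ (y → (((¬y) → v) ∧ (y → (((¬y) → v) ∧ (y → (((¬y) → v) ∧ (¬y) ∧ (y → ((y → (((¬y) → v) ∧ (y → (((¬y) → v) ∧ (y → (((¬y) → v) ∧ (y → (((¬y) → v) ∧ (¬y) ∧ e)) ∧ ((¬y) → ((¬y) ∧ e)))) ∧ ((¬y) → ((¬y) ∧ e)))) ∧ ((¬y) → ((¬y) ∧ e)))) ∧ ((¬y) → ((¬y) ∧ e)))) ∧ ((¬y) → e))) ∧ ((¬y) → ((y → ((y → (((¬y) → v) ∧ (y → (((¬y) → v) ∧ (y → (((¬y) → v) ∧ (y → (((¬y) → v) ∧ (¬y) ∧ e)) ∧ ((¬y) → ((¬y) ∧ e)))) ∧ ((¬y) → ((¬y) ∧ e)))) ∧ ((¬y) → ((¬y) ∧ e)))) ∧ ((¬y) → ((¬y) ∧ e)))) ∧ ((¬y) → e))))) ∧ ((¬y) → ((y → ((y → (((¬y) → v) ∧ (y → (((¬y) → v) ∧ (y → (((¬y) → v) ∧ (y → (((¬y) → v) ∧ (¬y) ∧ e)) ∧ ((¬y) → ((¬y) ∧ e)))) ∧ ((¬y) → ((¬y) ∧ e)))) ∧ ((¬y) → ((¬y) ∧ e)))) ∧ ((¬y) → ((¬y) ∧ e)))) ∧ ((¬y) → e))))) ∧ ((¬y) → ((y → ((y → (((¬y) → v) ∧ (y → (((¬y) → v) ∧ (y → (((¬y) → v) ∧ (y → (((¬y) → v) ∧ (¬y) ∧ e)) ∧ ((¬y) → ((¬y) ∧ e)))) ∧ ((¬y) → ((¬y) ∧ e)))) ∧ ((¬y) → ((¬y) ∧ e)))) ∧ ((¬y) → ((¬y) ∧ e)))) ∧ ((¬y) → e))))) ∧ ((¬y) → ((y → ((y → (((¬y) → v) ∧ (y → (((¬y) → v) ∧ (y → (((¬y) → v) ∧ (y → (((¬y) → v) ∧ (¬y) ∧ e)) ∧ ((¬y) → ((¬y) ∧ e)))) ∧ ((¬y) → ((¬y) ∧ e)))) ∧ ((¬y) → ((¬y) ∧ e)))) ∧ ((¬y) → ((¬y) ∧ e)))) ∧ ((¬y) → e))))) ∧ ((¬y) → e))))) ∧ ((¬y) → e)
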